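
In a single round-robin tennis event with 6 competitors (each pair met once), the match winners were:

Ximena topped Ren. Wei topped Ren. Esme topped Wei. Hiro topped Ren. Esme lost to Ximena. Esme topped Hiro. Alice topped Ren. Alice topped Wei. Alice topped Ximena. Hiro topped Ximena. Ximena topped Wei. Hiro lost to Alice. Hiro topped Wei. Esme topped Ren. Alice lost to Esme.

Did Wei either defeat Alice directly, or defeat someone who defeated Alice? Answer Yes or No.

No

Wei did not beat Alice directly.
Wei beat Ren, but each of them lost to Alice. No two-step path.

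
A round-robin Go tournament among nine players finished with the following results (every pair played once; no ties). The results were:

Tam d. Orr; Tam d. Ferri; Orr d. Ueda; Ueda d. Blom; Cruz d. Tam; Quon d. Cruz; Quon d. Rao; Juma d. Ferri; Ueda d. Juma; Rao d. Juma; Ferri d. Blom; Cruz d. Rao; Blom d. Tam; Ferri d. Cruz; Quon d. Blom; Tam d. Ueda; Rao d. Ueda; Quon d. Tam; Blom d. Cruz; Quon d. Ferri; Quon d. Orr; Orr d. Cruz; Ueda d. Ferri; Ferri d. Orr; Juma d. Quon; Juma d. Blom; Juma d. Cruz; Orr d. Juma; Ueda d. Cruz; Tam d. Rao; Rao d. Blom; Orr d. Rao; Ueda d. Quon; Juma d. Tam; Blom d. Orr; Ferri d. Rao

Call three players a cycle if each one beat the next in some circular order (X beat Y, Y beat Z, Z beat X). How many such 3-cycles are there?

Win totals: Ueda 5, Ferri 4, Blom 3, Cruz 2, Quon 6, Tam 4, Orr 4, Rao 3, Juma 5.
A player with w wins dominates both others in C(w,2) triples; summing gives 10 + 6 + 3 + 1 + 15 + 6 + 6 + 3 + 10 = 60 transitive triples.
Total triples C(9,3) = 84, so cyclic triples = 84 − 60 = 24.

24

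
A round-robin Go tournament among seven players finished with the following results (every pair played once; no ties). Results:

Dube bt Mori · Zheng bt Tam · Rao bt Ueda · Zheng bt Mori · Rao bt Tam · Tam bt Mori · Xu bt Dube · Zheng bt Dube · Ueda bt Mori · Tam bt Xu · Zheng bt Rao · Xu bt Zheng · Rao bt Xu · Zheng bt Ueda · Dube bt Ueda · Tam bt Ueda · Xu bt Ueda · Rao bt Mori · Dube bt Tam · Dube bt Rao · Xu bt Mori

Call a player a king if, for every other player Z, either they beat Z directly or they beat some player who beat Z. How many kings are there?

Rao reaches everyone (king).
Zheng reaches everyone (king).
Tam cannot reach Rao in two steps.
Ueda cannot reach Rao, Zheng, Tam, Dube, Xu in two steps.
Mori cannot reach Rao, Zheng, Tam, Ueda, Dube, Xu in two steps.
Dube cannot reach Zheng in two steps.
Xu reaches everyone (king).
Kings: Rao, Zheng, Xu — 3.

3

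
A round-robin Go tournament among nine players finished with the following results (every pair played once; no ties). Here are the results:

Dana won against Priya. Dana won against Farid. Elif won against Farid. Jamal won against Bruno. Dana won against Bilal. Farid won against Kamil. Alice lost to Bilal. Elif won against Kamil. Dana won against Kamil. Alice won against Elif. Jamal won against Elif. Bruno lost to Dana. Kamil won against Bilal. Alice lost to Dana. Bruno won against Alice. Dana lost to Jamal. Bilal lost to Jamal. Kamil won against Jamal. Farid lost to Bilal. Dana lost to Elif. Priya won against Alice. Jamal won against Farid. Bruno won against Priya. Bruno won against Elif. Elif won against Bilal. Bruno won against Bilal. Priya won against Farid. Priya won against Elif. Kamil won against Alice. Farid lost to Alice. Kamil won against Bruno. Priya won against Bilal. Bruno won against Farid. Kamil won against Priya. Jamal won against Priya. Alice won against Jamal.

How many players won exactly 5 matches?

2

Win totals: Farid 1, Bilal 2, Priya 4, Dana 6, Jamal 6, Elif 4, Kamil 5, Alice 3, Bruno 5.
Exactly 5: Kamil, Bruno — 2 players.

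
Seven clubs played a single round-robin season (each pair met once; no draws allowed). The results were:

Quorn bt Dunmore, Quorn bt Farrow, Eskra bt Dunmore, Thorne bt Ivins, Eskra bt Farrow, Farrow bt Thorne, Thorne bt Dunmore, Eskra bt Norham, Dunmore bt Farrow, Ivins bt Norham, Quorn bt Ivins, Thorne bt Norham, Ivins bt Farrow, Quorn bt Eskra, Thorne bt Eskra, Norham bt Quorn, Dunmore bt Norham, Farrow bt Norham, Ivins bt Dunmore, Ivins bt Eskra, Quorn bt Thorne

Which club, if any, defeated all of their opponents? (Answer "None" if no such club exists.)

None

Highest win total is Quorn with 5 (out of 6 possible).
Quorn lost to Norham, so no club went undefeated.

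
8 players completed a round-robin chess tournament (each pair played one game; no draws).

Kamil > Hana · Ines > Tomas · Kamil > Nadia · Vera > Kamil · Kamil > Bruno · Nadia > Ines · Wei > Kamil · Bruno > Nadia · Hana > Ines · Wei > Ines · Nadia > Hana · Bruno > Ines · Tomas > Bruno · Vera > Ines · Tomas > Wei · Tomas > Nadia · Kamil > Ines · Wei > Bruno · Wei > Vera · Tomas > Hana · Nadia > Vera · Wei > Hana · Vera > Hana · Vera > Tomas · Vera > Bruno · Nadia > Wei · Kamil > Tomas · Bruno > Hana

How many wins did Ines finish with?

Ines' results: beat Tomas; lost to Vera, Wei, Hana, Bruno, Kamil, Nadia.
That is 1 win.

1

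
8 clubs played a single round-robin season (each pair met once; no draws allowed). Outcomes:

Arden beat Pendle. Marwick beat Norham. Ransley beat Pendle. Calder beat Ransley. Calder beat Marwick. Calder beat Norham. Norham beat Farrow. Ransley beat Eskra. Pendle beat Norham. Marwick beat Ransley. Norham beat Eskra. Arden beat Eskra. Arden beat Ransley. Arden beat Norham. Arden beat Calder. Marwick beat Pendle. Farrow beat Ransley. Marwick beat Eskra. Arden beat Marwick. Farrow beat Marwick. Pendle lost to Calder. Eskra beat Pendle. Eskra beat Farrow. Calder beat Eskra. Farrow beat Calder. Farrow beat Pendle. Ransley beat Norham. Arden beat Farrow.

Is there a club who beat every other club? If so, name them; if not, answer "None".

Arden

Arden has 7 wins out of 7 opponents — a perfect record.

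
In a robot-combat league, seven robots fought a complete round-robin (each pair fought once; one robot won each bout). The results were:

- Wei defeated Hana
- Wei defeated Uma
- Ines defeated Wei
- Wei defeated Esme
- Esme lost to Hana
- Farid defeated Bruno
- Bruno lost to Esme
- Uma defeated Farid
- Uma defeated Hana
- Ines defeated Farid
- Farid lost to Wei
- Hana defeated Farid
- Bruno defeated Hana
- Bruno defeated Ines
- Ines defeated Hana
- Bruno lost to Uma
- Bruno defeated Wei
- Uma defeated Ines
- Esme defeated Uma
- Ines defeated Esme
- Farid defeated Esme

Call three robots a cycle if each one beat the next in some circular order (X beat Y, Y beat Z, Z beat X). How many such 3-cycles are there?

11

Win totals: Ines 4, Uma 4, Esme 2, Farid 2, Bruno 3, Hana 2, Wei 4.
A robot with w wins dominates both others in C(w,2) triples; summing gives 6 + 6 + 1 + 1 + 3 + 1 + 6 = 24 transitive triples.
Total triples C(7,3) = 35, so cyclic triples = 35 − 24 = 11.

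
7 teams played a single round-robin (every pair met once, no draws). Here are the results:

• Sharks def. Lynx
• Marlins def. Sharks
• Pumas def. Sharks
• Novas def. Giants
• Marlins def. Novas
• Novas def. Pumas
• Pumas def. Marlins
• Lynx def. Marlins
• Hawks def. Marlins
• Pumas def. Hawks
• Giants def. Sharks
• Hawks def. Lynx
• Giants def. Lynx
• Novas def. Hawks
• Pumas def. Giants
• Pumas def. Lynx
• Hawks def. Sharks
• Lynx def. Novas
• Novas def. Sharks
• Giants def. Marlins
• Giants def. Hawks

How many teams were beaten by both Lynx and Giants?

Lynx beat: Marlins, Novas.
Giants beat: Hawks, Lynx, Sharks, Marlins.
Both beat: Marlins — 1.

1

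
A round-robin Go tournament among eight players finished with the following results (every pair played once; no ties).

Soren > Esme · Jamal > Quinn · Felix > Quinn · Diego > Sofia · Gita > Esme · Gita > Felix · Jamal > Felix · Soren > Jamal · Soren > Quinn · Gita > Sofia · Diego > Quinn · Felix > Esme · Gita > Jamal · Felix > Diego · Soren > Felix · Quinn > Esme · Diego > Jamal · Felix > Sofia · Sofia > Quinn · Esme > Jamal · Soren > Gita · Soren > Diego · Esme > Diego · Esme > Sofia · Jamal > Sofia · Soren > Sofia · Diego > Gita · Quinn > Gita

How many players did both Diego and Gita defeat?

Diego beat: Jamal, Quinn, Sofia, Gita.
Gita beat: Jamal, Sofia, Felix, Esme.
Both beat: Jamal, Sofia — 2.

2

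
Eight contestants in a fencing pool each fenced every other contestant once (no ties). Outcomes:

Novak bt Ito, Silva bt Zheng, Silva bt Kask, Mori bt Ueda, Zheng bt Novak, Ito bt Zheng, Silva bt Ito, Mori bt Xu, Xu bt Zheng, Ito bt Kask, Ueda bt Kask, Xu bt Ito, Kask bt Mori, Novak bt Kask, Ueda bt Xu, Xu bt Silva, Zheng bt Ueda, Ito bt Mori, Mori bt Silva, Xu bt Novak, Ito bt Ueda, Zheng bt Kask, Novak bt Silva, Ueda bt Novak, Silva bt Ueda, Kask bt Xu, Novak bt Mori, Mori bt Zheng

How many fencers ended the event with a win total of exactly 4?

Win totals: Xu 4, Mori 4, Zheng 3, Novak 4, Silva 4, Kask 2, Ueda 3, Ito 4.
Exactly 4: Xu, Mori, Novak, Silva, Ito — 5 fencers.

5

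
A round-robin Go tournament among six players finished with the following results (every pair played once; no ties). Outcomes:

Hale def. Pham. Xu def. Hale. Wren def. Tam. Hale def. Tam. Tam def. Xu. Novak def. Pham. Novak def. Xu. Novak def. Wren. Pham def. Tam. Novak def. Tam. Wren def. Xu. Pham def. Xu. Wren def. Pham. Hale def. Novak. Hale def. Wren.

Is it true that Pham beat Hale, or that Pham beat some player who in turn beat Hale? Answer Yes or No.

Pham did not beat Hale directly.
Pham beat Tam, Xu. Of those, Xu beat Hale.

Yes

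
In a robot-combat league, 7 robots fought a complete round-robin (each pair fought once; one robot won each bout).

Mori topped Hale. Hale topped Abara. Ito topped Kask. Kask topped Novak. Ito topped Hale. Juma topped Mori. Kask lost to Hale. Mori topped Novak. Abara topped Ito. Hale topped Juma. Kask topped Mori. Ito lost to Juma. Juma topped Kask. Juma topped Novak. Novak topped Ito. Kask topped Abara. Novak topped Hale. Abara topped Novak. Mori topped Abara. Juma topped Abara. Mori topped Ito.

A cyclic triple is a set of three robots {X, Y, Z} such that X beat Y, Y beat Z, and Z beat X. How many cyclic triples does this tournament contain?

Win totals: Hale 3, Abara 2, Juma 5, Kask 3, Mori 4, Ito 2, Novak 2.
A robot with w wins dominates both others in C(w,2) triples; summing gives 3 + 1 + 10 + 3 + 6 + 1 + 1 = 25 transitive triples.
Total triples C(7,3) = 35, so cyclic triples = 35 − 25 = 10.

10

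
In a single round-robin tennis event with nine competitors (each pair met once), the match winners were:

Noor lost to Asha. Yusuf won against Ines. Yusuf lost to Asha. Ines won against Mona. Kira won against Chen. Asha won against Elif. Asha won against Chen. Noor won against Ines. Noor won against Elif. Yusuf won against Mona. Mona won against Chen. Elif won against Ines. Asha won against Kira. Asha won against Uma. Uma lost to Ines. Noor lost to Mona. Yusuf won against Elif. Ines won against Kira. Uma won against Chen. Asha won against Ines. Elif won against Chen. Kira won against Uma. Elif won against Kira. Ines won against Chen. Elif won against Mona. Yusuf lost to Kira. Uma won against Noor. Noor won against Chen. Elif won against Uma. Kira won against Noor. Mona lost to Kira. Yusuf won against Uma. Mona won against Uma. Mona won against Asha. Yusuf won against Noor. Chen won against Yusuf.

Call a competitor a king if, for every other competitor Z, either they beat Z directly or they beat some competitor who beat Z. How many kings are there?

Yusuf reaches everyone (king).
Noor cannot reach Asha in two steps.
Asha reaches everyone (king).
Elif reaches everyone (king).
Chen cannot reach Asha, Kira in two steps.
Ines cannot reach Elif in two steps.
Mona reaches everyone (king).
Uma cannot reach Asha, Mona, Kira in two steps.
Kira reaches everyone (king).
Kings: Yusuf, Asha, Elif, Mona, Kira — 5.

5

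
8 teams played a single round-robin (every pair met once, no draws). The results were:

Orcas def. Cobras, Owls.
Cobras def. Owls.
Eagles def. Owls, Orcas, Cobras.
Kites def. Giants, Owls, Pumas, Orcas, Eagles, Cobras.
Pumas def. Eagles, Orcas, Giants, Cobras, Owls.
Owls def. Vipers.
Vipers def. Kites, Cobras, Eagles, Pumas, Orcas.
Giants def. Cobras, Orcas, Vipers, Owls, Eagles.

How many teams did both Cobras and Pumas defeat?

Cobras beat: Owls.
Pumas beat: Owls, Eagles, Giants, Orcas, Cobras.
Both beat: Owls — 1.

1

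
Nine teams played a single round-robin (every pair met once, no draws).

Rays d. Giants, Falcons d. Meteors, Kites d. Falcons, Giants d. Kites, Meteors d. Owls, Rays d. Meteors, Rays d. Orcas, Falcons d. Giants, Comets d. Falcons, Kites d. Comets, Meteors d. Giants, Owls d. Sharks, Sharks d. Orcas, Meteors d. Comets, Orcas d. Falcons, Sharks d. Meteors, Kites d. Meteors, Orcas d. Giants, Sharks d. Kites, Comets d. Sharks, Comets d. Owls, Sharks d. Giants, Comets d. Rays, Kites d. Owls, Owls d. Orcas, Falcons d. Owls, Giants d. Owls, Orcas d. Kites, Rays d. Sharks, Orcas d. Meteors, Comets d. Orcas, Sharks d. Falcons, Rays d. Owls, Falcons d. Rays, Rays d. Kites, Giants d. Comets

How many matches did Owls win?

2

Owls' results: beat Orcas, Sharks; lost to Meteors, Kites, Giants, Comets, Rays, Falcons.
That is 2 wins.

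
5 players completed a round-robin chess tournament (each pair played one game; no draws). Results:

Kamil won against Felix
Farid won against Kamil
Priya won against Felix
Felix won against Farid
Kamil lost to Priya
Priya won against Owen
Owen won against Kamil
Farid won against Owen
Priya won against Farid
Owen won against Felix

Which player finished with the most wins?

Priya

Win totals: Felix 1, Priya 4, Owen 2, Kamil 1, Farid 2.
Priya leads with 4 wins (next highest: 2).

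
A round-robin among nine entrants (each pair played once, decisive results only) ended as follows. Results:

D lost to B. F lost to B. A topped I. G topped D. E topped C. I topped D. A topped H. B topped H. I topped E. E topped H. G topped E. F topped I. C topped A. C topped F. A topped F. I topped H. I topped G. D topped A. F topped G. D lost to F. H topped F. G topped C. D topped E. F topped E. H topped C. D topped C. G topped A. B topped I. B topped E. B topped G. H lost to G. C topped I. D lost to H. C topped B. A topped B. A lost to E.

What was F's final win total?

4

F's results: beat D, E, G, I; lost to A, B, C, H.
That is 4 wins.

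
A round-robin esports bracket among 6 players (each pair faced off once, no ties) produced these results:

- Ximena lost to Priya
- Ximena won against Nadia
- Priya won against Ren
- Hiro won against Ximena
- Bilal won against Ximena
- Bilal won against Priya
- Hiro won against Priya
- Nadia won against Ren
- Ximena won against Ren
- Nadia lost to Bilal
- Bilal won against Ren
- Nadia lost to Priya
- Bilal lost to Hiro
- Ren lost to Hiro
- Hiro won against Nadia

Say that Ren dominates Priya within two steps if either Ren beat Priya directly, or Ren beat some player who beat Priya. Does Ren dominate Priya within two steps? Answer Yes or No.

Ren did not beat Priya directly.
Ren beat no one, so there is no intermediate player.

No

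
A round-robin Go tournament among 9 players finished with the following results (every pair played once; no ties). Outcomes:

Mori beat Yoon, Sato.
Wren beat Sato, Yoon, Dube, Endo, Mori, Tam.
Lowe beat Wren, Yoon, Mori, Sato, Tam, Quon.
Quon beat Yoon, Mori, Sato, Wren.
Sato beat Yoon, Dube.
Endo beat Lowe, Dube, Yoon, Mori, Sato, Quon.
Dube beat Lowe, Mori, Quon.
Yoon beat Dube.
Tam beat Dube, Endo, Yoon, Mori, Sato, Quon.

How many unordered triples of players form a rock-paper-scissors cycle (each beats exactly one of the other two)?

13

Win totals: Tam 6, Lowe 6, Endo 6, Yoon 1, Sato 2, Dube 3, Quon 4, Mori 2, Wren 6.
A player with w wins dominates both others in C(w,2) triples; summing gives 15 + 15 + 15 + 0 + 1 + 3 + 6 + 1 + 15 = 71 transitive triples.
Total triples C(9,3) = 84, so cyclic triples = 84 − 71 = 13.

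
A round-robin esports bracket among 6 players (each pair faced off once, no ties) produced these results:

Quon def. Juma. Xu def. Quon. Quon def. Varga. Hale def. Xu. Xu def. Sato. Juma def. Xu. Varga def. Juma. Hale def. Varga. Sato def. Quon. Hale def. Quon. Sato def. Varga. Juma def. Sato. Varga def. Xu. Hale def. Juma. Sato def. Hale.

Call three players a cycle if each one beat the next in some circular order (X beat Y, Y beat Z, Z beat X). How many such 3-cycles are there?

Win totals: Sato 3, Juma 2, Quon 2, Xu 2, Hale 4, Varga 2.
A player with w wins dominates both others in C(w,2) triples; summing gives 3 + 1 + 1 + 1 + 6 + 1 = 13 transitive triples.
Total triples C(6,3) = 20, so cyclic triples = 20 − 13 = 7.

7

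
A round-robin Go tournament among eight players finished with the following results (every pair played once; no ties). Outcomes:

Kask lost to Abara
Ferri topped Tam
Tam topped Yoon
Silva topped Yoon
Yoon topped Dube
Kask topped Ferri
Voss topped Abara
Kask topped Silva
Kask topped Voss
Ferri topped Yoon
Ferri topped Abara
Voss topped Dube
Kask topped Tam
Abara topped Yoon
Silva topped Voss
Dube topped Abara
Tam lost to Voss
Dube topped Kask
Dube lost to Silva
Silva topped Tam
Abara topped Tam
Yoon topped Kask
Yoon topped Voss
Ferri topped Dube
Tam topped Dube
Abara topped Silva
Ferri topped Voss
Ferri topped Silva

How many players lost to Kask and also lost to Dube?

Kask beat: Ferri, Tam, Voss, Silva.
Dube beat: Abara, Kask.
No one was beaten by both.

0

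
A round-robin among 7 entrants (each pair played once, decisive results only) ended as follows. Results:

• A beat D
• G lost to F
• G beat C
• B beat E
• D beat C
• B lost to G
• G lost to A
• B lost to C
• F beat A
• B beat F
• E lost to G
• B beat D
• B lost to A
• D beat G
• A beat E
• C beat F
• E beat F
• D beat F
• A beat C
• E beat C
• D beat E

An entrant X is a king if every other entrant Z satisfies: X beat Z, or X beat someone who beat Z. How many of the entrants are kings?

5

A reaches everyone (king).
B reaches everyone (king).
C reaches everyone (king).
D reaches everyone (king).
E cannot reach D in two steps.
F reaches everyone (king).
G cannot reach A in two steps.
Kings: A, B, C, D, F — 5.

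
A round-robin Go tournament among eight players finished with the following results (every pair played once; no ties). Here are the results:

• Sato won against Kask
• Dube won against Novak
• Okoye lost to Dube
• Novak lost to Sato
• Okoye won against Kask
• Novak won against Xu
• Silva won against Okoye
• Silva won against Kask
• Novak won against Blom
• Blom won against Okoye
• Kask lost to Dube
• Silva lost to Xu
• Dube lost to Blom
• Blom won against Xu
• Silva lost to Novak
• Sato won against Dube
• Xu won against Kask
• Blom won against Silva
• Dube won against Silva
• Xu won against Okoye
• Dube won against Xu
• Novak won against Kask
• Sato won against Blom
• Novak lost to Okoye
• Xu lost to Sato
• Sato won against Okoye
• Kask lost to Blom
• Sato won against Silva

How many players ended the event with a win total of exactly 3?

1

Win totals: Kask 0, Novak 4, Blom 5, Sato 7, Xu 3, Silva 2, Dube 5, Okoye 2.
Exactly 3: Xu — 1 player.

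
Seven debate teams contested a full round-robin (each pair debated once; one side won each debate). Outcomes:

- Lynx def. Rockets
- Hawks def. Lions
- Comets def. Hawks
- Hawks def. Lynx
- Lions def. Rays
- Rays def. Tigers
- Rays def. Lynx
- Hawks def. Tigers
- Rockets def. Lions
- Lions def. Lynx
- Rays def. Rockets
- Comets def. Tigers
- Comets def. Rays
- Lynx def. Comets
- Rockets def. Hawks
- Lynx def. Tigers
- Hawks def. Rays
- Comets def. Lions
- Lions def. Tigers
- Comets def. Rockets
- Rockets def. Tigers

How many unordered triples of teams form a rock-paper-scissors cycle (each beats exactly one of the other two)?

Win totals: Rays 3, Rockets 3, Hawks 4, Tigers 0, Lions 3, Lynx 3, Comets 5.
A team with w wins dominates both others in C(w,2) triples; summing gives 3 + 3 + 6 + 0 + 3 + 3 + 10 = 28 transitive triples.
Total triples C(7,3) = 35, so cyclic triples = 35 − 28 = 7.

7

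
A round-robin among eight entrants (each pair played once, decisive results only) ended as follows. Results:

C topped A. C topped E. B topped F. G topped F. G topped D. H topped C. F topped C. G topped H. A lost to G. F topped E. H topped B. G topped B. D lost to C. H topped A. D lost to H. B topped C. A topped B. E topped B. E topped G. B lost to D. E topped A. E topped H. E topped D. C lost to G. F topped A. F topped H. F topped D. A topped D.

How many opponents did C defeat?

C's results: beat A, D, E; lost to B, F, G, H.
That is 3 wins.

3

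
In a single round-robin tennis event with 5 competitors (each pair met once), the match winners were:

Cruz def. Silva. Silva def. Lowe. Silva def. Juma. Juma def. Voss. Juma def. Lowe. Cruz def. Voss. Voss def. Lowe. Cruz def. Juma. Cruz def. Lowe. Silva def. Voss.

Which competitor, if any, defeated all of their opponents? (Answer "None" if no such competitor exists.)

Cruz has 4 wins out of 4 opponents — a perfect record.

Cruz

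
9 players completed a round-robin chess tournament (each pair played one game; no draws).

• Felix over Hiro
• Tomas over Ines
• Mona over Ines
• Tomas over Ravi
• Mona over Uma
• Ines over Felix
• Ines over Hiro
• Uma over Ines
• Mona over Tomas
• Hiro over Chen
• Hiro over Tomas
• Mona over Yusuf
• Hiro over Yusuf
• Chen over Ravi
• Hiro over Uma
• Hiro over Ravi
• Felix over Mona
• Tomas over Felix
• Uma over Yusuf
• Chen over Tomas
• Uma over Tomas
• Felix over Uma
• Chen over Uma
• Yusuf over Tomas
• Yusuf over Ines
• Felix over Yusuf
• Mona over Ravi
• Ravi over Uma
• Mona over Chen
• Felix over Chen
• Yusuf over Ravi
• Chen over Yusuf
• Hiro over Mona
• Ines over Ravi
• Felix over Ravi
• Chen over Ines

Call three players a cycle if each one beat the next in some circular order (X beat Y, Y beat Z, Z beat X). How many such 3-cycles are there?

17

Win totals: Ravi 1, Tomas 3, Ines 3, Mona 6, Hiro 6, Chen 5, Uma 3, Yusuf 3, Felix 6.
A player with w wins dominates both others in C(w,2) triples; summing gives 0 + 3 + 3 + 15 + 15 + 10 + 3 + 3 + 15 = 67 transitive triples.
Total triples C(9,3) = 84, so cyclic triples = 84 − 67 = 17.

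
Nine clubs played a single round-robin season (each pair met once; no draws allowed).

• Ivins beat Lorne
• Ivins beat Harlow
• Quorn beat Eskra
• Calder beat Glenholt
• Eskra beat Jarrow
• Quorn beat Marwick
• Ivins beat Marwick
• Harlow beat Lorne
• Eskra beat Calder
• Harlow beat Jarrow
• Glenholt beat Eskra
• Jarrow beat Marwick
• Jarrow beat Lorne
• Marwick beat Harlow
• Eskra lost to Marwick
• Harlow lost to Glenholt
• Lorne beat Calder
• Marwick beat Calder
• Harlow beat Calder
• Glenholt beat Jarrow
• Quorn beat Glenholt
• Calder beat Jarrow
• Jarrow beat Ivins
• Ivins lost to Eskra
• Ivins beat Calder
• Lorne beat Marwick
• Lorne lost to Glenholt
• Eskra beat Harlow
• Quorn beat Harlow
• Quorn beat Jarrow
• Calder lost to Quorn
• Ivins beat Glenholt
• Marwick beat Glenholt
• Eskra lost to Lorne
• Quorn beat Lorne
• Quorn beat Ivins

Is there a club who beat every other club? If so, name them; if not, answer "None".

Quorn

Quorn has 8 wins out of 8 opponents — a perfect record.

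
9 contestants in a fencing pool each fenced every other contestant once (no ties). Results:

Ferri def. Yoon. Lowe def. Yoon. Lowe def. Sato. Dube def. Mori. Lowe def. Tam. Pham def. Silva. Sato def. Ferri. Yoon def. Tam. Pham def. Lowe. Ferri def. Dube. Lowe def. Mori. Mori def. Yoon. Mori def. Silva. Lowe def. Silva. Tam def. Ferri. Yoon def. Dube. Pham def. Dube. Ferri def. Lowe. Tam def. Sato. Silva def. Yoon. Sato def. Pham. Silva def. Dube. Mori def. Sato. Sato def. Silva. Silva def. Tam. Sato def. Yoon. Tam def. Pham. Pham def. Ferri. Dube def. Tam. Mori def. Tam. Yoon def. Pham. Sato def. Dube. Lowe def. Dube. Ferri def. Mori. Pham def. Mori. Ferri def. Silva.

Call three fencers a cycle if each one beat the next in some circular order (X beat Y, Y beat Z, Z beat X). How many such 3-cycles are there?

23

Win totals: Yoon 3, Mori 4, Sato 5, Silva 3, Dube 2, Tam 3, Lowe 6, Pham 5, Ferri 5.
A fencer with w wins dominates both others in C(w,2) triples; summing gives 3 + 6 + 10 + 3 + 1 + 3 + 15 + 10 + 10 = 61 transitive triples.
Total triples C(9,3) = 84, so cyclic triples = 84 − 61 = 23.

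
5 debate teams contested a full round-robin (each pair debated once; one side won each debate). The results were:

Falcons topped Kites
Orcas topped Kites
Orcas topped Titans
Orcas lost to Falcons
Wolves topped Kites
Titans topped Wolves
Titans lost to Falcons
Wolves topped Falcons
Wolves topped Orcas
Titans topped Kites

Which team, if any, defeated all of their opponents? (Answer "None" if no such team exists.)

Highest win total is Wolves with 3 (out of 4 possible).
Wolves lost to Titans, so no team went undefeated.

None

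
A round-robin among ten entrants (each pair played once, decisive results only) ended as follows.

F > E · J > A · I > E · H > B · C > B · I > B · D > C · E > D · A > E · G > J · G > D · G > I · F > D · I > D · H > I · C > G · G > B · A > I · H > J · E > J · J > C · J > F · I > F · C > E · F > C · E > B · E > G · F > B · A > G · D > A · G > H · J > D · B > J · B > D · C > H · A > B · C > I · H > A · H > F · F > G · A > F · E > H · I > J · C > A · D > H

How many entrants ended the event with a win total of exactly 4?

1

Win totals: A 5, B 2, C 6, D 3, E 5, F 5, G 5, H 5, I 5, J 4.
Exactly 4: J — 1 entrant.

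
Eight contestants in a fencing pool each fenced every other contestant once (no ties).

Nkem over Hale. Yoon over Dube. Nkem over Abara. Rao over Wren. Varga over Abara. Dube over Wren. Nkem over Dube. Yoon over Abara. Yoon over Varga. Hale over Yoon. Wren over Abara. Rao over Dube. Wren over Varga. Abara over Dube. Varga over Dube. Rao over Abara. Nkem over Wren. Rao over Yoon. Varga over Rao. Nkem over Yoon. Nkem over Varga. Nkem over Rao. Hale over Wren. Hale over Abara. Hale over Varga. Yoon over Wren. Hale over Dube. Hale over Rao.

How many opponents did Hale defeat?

6

Hale's results: beat Wren, Dube, Yoon, Varga, Rao, Abara; lost to Nkem.
That is 6 wins.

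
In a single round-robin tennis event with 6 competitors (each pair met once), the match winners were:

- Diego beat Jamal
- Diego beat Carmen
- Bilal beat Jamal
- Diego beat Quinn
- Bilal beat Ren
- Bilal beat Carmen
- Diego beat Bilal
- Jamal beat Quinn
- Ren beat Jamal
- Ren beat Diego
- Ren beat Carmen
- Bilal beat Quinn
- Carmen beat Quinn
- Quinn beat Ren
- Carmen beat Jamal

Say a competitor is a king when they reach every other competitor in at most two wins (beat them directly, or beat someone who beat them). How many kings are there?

3

Diego reaches everyone (king).
Ren reaches everyone (king).
Bilal reaches everyone (king).
Carmen cannot reach Diego, Bilal in two steps.
Quinn cannot reach Bilal in two steps.
Jamal cannot reach Diego, Bilal, Carmen in two steps.
Kings: Diego, Ren, Bilal — 3.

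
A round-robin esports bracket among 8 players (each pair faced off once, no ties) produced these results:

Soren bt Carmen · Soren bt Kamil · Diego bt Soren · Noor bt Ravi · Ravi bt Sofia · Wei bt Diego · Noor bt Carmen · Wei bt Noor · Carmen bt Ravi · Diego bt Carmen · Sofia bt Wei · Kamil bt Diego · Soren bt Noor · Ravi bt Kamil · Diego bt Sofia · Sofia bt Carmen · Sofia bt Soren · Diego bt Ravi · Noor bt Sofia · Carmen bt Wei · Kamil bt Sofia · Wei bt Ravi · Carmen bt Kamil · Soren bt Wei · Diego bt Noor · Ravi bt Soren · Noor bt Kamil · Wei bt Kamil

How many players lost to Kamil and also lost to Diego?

Kamil beat: Sofia, Diego.
Diego beat: Carmen, Soren, Sofia, Ravi, Noor.
Both beat: Sofia — 1.

1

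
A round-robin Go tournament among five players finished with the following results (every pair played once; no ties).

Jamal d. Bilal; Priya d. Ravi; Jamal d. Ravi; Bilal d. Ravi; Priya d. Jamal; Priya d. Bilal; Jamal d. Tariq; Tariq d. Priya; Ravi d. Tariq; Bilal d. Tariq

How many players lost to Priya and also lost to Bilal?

Priya beat: Jamal, Bilal, Ravi.
Bilal beat: Tariq, Ravi.
Both beat: Ravi — 1.

1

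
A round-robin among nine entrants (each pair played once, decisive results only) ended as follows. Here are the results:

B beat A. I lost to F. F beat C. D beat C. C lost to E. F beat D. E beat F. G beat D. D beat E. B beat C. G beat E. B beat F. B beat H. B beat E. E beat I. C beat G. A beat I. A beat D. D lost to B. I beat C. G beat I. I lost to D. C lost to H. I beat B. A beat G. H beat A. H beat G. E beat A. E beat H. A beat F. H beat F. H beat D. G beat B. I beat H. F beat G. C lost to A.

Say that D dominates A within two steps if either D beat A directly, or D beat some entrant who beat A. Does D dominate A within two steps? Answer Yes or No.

D did not beat A directly.
D beat C, E, I. Of those, E beat A.

Yes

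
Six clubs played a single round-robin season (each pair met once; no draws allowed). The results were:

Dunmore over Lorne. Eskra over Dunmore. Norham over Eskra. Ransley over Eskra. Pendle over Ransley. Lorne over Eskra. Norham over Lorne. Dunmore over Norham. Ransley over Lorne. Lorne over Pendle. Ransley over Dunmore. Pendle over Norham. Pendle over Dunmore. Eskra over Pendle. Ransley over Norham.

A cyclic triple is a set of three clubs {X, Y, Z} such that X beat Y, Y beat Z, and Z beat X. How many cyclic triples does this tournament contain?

7

Win totals: Ransley 4, Pendle 3, Norham 2, Eskra 2, Lorne 2, Dunmore 2.
A club with w wins dominates both others in C(w,2) triples; summing gives 6 + 3 + 1 + 1 + 1 + 1 = 13 transitive triples.
Total triples C(6,3) = 20, so cyclic triples = 20 − 13 = 7.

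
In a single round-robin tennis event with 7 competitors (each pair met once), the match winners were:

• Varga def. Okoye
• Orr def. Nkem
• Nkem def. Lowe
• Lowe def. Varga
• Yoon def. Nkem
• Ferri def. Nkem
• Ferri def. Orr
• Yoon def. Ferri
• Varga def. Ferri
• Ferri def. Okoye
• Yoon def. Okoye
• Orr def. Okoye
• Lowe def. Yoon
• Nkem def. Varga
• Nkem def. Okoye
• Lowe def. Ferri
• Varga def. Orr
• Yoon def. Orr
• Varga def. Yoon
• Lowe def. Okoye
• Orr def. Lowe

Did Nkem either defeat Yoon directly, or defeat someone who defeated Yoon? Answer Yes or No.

Nkem did not beat Yoon directly.
Nkem beat Varga, Okoye, Lowe. Of those, Varga beat Yoon.

Yes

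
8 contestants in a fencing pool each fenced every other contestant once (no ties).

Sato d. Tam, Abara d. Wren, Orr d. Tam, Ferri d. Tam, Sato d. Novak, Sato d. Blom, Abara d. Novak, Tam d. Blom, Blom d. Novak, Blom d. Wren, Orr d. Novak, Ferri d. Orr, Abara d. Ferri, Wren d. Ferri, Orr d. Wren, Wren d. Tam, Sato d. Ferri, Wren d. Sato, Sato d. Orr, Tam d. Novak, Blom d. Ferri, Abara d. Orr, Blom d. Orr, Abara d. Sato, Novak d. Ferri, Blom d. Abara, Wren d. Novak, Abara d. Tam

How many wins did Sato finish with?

5

Sato's results: beat Tam, Blom, Novak, Ferri, Orr; lost to Abara, Wren.
That is 5 wins.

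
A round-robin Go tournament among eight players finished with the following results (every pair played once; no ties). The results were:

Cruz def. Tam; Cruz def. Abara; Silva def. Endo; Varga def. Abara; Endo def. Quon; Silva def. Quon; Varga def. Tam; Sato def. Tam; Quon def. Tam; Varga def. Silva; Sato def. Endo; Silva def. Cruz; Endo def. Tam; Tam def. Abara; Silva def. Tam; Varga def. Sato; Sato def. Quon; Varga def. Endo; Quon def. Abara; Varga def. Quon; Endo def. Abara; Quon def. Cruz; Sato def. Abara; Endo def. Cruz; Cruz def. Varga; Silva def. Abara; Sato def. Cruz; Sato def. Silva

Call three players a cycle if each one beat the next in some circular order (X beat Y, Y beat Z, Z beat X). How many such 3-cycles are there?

Win totals: Sato 6, Varga 6, Silva 5, Tam 1, Abara 0, Cruz 3, Endo 4, Quon 3.
A player with w wins dominates both others in C(w,2) triples; summing gives 15 + 15 + 10 + 0 + 0 + 3 + 6 + 3 = 52 transitive triples.
Total triples C(8,3) = 56, so cyclic triples = 56 − 52 = 4.

4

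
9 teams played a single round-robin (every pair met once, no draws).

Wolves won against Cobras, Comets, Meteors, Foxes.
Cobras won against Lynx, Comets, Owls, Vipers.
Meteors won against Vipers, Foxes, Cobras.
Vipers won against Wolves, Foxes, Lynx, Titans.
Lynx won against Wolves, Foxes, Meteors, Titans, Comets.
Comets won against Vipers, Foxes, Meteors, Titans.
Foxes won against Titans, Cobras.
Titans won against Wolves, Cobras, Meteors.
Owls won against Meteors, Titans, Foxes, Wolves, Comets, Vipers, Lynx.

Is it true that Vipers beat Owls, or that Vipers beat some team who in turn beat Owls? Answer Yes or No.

Vipers did not beat Owls directly.
Vipers beat Lynx, Wolves, Titans, Foxes, but each of them lost to Owls. No two-step path.

No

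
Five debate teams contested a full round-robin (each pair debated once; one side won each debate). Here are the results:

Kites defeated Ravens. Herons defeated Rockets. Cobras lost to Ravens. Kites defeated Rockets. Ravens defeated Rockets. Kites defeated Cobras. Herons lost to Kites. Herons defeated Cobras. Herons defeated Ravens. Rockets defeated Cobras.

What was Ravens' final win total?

Ravens' results: beat Rockets, Cobras; lost to Herons, Kites.
That is 2 wins.

2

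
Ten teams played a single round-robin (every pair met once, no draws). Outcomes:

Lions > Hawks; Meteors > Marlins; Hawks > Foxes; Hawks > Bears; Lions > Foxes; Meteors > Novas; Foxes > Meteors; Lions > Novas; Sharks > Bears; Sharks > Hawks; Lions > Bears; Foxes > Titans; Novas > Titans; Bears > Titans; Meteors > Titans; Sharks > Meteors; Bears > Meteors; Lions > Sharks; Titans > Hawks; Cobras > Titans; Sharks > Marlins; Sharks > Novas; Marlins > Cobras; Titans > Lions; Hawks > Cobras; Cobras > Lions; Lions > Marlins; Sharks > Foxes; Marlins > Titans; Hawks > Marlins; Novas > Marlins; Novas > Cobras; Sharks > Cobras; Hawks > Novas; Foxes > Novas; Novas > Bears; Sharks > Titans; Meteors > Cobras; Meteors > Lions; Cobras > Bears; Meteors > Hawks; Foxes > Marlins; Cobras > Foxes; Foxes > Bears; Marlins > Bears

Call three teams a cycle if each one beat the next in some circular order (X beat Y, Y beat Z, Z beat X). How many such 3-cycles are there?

25

Win totals: Novas 4, Marlins 3, Cobras 4, Foxes 5, Lions 6, Meteors 6, Hawks 5, Bears 2, Titans 2, Sharks 8.
A team with w wins dominates both others in C(w,2) triples; summing gives 6 + 3 + 6 + 10 + 15 + 15 + 10 + 1 + 1 + 28 = 95 transitive triples.
Total triples C(10,3) = 120, so cyclic triples = 120 − 95 = 25.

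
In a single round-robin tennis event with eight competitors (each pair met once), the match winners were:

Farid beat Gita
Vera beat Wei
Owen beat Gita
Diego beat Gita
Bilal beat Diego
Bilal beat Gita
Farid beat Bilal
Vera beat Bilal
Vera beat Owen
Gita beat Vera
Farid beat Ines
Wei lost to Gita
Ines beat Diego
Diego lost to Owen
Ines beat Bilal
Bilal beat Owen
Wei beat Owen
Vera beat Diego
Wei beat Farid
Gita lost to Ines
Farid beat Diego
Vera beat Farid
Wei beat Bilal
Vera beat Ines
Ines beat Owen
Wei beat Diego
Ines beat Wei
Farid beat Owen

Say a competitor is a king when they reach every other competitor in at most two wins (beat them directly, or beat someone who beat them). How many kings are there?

4

Diego cannot reach Bilal, Ines, Owen, Farid in two steps.
Bilal cannot reach Ines, Farid in two steps.
Gita reaches everyone (king).
Wei cannot reach Vera in two steps.
Ines reaches everyone (king).
Owen cannot reach Bilal, Ines, Farid in two steps.
Farid reaches everyone (king).
Vera reaches everyone (king).
Kings: Gita, Ines, Farid, Vera — 4.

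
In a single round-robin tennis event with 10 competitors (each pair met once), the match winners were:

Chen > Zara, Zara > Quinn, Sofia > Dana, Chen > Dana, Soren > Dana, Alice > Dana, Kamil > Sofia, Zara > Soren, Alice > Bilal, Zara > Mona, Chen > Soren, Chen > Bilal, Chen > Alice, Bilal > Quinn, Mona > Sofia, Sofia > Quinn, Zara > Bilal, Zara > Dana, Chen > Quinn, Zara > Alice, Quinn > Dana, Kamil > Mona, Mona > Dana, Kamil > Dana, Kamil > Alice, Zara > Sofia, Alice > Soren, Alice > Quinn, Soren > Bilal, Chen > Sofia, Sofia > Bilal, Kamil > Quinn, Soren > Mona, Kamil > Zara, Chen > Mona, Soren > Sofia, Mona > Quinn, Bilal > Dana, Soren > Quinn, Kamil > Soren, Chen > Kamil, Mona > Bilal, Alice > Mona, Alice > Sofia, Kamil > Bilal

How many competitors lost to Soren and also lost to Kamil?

Soren beat: Dana, Quinn, Sofia, Mona, Bilal.
Kamil beat: Dana, Soren, Quinn, Zara, Sofia, Mona, Bilal, Alice.
Both beat: Dana, Quinn, Sofia, Mona, Bilal — 5.

5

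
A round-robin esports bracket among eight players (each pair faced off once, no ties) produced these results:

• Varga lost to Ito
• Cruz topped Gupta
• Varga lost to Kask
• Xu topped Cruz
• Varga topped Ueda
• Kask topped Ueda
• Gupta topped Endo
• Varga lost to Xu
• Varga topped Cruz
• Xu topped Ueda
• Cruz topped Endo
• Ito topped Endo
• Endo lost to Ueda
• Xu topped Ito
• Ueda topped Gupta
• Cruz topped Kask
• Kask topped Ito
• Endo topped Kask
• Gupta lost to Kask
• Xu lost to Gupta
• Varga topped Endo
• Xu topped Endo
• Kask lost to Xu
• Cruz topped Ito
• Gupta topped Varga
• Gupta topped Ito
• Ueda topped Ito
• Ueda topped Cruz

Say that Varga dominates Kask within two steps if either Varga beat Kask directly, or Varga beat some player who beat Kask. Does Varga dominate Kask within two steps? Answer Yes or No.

Varga did not beat Kask directly.
Varga beat Ueda, Cruz, Endo. Of those, Cruz beat Kask.

Yes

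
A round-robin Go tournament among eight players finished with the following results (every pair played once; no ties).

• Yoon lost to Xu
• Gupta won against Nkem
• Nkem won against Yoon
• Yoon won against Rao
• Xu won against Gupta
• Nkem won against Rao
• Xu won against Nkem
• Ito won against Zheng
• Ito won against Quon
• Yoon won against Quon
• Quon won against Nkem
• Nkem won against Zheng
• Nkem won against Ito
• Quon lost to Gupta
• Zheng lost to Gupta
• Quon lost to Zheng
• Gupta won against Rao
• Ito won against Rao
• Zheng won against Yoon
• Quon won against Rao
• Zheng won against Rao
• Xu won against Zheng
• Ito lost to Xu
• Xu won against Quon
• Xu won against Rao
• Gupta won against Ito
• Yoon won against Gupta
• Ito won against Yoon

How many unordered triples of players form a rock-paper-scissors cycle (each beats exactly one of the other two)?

6

Win totals: Nkem 4, Rao 0, Gupta 5, Quon 2, Yoon 3, Ito 4, Zheng 3, Xu 7.
A player with w wins dominates both others in C(w,2) triples; summing gives 6 + 0 + 10 + 1 + 3 + 6 + 3 + 21 = 50 transitive triples.
Total triples C(8,3) = 56, so cyclic triples = 56 − 50 = 6.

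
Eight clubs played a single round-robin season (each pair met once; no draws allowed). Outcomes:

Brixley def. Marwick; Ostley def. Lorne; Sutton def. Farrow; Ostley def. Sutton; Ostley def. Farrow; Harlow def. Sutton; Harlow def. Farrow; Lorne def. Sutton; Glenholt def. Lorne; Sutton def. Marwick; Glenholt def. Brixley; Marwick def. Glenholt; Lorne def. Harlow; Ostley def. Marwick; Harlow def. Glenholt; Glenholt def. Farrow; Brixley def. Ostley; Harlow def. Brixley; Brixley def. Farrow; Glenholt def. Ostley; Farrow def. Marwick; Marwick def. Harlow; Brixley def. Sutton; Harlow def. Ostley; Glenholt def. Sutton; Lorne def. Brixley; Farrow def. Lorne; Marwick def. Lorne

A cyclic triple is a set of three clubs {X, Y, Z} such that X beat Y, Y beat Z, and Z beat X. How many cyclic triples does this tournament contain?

Win totals: Glenholt 5, Marwick 3, Lorne 3, Brixley 4, Sutton 2, Farrow 2, Harlow 5, Ostley 4.
A club with w wins dominates both others in C(w,2) triples; summing gives 10 + 3 + 3 + 6 + 1 + 1 + 10 + 6 = 40 transitive triples.
Total triples C(8,3) = 56, so cyclic triples = 56 − 40 = 16.

16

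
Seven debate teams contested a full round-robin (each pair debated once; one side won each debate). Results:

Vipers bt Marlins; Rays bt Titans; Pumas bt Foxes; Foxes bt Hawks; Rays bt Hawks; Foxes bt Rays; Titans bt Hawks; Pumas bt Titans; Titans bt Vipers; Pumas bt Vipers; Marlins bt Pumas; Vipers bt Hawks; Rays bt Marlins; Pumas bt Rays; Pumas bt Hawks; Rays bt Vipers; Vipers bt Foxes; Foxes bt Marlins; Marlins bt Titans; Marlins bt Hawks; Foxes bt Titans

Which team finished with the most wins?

Pumas

Win totals: Foxes 4, Titans 2, Vipers 3, Hawks 0, Pumas 5, Rays 4, Marlins 3.
Pumas leads with 5 wins (next highest: 4).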